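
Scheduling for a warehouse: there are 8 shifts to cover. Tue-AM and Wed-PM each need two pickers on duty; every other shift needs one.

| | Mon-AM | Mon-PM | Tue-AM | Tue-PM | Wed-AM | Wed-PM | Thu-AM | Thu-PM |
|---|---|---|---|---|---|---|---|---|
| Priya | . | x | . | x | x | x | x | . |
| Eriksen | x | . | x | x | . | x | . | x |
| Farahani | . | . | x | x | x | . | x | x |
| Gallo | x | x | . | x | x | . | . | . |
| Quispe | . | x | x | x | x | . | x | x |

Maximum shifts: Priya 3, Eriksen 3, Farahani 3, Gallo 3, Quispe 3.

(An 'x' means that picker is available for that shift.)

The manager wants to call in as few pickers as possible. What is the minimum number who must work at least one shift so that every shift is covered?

10 slots to fill and no one can take more than 3, so at least ⌈10/3⌉ = 4 pickers are needed.
Priya, Eriksen, Farahani, and Gallo alone can cover everything: Mon-AM→Eriksen, Mon-PM→Priya, Tue-AM→Eriksen+Farahani, Tue-PM→Gallo, Wed-AM→Farahani, Wed-PM→Priya+Eriksen, Thu-AM→Priya, Thu-PM→Farahani.

4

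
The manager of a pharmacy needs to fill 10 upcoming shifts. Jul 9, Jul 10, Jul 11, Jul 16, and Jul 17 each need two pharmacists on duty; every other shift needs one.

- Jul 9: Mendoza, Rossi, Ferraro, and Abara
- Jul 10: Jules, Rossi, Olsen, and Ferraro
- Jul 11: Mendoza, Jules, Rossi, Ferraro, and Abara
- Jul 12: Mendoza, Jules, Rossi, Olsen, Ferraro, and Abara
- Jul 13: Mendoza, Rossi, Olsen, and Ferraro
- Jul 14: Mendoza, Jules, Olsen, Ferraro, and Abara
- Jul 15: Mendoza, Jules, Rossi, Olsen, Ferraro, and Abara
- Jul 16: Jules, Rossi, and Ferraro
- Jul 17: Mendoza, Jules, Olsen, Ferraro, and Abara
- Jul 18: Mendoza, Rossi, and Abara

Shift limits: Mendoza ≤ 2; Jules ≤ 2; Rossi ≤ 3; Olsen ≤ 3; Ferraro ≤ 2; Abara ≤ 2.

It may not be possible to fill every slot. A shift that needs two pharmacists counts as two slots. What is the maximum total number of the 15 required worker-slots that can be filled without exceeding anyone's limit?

14

Total capacity across all pharmacists is 2+2+3+3+2+2 = 14, and 15 slots are needed, so at most 14 can be filled.
An assignment achieving 14: Jul 9→Mendoza+Rossi, Jul 10→Jules+Rossi, Jul 11→Ferraro+Abara, Jul 12→Abara, Jul 13→Olsen, Jul 14→Olsen, Jul 16→Jules+Rossi, Jul 17→Olsen+Ferraro, Jul 18→Mendoza.
Loads: Mendoza 2/2, Jules 2/2, Rossi 3/3, Olsen 3/3, Ferraro 2/2, Abara 2/2.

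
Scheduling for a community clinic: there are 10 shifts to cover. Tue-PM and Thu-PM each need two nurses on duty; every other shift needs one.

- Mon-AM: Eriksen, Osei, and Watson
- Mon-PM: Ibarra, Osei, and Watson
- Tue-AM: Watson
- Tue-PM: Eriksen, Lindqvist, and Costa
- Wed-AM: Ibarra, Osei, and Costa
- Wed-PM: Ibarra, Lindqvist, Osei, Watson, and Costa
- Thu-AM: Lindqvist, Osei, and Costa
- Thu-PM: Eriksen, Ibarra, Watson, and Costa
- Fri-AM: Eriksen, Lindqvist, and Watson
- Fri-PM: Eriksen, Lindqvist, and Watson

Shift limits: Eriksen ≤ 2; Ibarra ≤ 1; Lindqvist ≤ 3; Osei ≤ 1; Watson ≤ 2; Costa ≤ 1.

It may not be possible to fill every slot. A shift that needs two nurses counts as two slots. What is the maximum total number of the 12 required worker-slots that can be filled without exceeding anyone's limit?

10

Total capacity across all nurses is 2+1+3+1+2+1 = 10, and 12 slots are needed, so at most 10 can be filled.
An assignment achieving 10: Mon-AM→Eriksen, Mon-PM→Ibarra, Tue-AM→Watson, Tue-PM→Eriksen+Lindqvist, Wed-AM→Osei, Thu-AM→Lindqvist, Thu-PM→Costa, Fri-AM→Lindqvist, Fri-PM→Watson.
Loads: Eriksen 2/2, Ibarra 1/1, Lindqvist 3/3, Osei 1/1, Watson 2/2, Costa 1/1.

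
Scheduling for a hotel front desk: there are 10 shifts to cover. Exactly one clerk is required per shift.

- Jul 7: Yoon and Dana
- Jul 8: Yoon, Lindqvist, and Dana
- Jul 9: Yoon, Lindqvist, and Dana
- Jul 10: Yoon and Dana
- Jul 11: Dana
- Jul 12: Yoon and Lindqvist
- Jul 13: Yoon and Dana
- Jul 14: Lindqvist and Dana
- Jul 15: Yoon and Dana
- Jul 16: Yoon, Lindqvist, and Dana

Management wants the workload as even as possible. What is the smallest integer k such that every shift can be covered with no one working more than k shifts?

4

With 3 clerks and 10 worker-slots to fill, someone must work at least ⌈10/3⌉ = 4 shifts, so k ≥ 4.
k = 4 works: Jul 7→Yoon, Jul 8→Lindqvist, Jul 9→Lindqvist, Jul 10→Yoon, Jul 11→Dana, Jul 12→Yoon, Jul 13→Yoon, Jul 14→Lindqvist, Jul 15→Dana, Jul 16→Lindqvist.
Loads: Yoon 4, Lindqvist 4, Dana 2 — all ≤ 4.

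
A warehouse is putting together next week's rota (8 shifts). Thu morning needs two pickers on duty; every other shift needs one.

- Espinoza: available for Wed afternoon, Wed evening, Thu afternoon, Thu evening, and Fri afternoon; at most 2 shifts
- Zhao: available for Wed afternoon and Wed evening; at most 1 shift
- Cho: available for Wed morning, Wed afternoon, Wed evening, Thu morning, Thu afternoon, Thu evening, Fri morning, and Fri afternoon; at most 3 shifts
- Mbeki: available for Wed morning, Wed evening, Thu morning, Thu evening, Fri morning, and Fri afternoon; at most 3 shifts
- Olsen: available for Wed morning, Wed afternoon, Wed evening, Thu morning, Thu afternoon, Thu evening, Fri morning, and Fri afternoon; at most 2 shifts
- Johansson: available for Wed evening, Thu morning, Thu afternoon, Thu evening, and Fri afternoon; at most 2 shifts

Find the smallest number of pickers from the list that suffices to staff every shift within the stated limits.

9 slots to fill and no one can take more than 3, so at least ⌈9/3⌉ = 3 pickers are needed.
Any 3 pickers together have capacity at most 3+3+2 = 8 < 9 slots, so 3 can never suffice.
Espinoza, Zhao, Cho, and Mbeki alone can cover everything: Wed morning→Cho, Wed afternoon→Espinoza, Wed evening→Zhao, Thu morning→Cho+Mbeki, Thu afternoon→Espinoza, Thu evening→Mbeki, Fri morning→Cho, Fri afternoon→Mbeki.

4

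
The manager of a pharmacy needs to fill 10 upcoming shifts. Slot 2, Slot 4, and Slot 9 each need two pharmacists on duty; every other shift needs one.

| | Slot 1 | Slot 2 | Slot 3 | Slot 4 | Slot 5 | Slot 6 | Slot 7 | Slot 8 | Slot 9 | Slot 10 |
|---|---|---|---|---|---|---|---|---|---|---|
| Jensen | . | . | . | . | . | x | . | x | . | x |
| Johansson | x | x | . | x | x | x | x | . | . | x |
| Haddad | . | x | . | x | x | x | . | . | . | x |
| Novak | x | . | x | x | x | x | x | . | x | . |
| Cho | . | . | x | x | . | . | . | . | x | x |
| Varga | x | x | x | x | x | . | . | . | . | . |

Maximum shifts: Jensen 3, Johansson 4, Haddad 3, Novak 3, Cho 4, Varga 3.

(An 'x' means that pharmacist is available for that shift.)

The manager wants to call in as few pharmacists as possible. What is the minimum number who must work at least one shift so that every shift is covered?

5

13 slots to fill and no one can take more than 4, so at least ⌈13/4⌉ = 4 pharmacists are needed.
Shifts {Slot 2, Slot 8, Slot 9} need 5 slots, but among the pharmacists available for them (Jensen, Johansson, Haddad, Novak, Cho, and Varga) any 4 together supply at most 4. So 4 pharmacists are not enough.
Jensen, Johansson, Haddad, Novak, and Cho alone can cover everything: Slot 1→Johansson, Slot 2→Johansson+Haddad, Slot 3→Novak, Slot 4→Haddad+Novak, Slot 5→Johansson, Slot 6→Jensen, Slot 7→Johansson, Slot 8→Jensen, Slot 9→Novak+Cho, Slot 10→Jensen.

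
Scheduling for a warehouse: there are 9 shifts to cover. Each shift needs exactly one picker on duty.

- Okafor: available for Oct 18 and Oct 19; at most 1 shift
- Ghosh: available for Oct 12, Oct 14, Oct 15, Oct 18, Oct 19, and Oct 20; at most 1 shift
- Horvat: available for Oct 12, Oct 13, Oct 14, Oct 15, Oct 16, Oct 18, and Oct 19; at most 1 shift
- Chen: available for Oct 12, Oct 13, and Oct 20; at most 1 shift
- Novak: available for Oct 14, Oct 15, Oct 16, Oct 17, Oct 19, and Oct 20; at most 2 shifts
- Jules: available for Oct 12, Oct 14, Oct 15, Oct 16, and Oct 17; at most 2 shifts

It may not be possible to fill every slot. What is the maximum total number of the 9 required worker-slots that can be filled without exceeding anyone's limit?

Total capacity across all pickers is 1+1+1+1+2+2 = 8, and 9 slots are needed, so at most 8 can be filled.
An assignment achieving 8: Oct 12→Chen, Oct 13→Horvat, Oct 14→Jules, Oct 15→Jules, Oct 16→Novak, Oct 17→Novak, Oct 18→Okafor, Oct 20→Ghosh.
Loads: Okafor 1/1, Ghosh 1/1, Horvat 1/1, Chen 1/1, Novak 2/2, Jules 2/2.

8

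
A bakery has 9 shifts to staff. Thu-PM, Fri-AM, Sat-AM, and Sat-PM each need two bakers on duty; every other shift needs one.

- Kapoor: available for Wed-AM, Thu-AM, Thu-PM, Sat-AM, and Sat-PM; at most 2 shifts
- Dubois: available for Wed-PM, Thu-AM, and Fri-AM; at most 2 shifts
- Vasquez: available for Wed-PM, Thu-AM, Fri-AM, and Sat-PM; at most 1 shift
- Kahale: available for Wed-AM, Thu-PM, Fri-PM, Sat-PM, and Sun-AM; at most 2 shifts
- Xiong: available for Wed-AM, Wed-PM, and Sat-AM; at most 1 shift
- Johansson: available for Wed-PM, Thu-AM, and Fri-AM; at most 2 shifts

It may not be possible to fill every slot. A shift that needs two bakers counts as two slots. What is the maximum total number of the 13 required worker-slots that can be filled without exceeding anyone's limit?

Total capacity across all bakers is 2+2+1+2+1+2 = 10, and 13 slots are needed, so at most 10 can be filled.
An assignment achieving 10: Wed-PM→Dubois, Thu-AM→Johansson, Thu-PM→Kapoor, Fri-AM→Dubois+Johansson, Fri-PM→Kahale, Sat-AM→Kapoor+Xiong, Sat-PM→Vasquez, Sun-AM→Kahale.
Loads: Kapoor 2/2, Dubois 2/2, Vasquez 1/1, Kahale 2/2, Xiong 1/1, Johansson 2/2.

10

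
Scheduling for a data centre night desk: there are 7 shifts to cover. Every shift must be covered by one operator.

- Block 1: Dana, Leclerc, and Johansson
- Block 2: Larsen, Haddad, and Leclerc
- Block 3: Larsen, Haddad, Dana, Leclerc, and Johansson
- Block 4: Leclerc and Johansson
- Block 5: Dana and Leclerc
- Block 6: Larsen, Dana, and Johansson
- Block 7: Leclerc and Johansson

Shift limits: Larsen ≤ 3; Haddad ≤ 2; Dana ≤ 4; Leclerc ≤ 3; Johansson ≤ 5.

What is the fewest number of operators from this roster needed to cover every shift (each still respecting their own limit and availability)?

7 slots to fill and no one can take more than 5, so at least ⌈7/5⌉ = 2 operators are needed.
Dana and Leclerc alone can cover everything: Block 1→Dana, Block 2→Leclerc, Block 3→Dana, Block 4→Leclerc, Block 5→Dana, Block 6→Dana, Block 7→Leclerc.

2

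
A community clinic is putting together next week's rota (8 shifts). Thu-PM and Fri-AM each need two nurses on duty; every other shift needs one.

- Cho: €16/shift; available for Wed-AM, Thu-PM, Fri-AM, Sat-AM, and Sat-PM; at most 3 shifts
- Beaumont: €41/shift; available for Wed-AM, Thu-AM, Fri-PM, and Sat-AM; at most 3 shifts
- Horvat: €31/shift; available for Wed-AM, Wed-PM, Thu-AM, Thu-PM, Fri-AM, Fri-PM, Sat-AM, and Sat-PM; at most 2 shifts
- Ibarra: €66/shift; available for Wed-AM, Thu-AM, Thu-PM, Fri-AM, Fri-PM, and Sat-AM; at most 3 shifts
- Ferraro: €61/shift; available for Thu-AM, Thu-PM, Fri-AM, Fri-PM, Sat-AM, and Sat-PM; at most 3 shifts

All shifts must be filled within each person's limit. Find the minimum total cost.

Wed-PM can only be covered by Horvat, so that assignment is forced.
Picking the cheapest available nurse for each shift independently would cost €235, but that ignores the shift limits.
An optimal schedule: Wed-AM→Cho, Wed-PM→Horvat, Thu-AM→Beaumont, Thu-PM→Cho+Ferraro, Fri-AM→Horvat+Ferraro, Fri-PM→Beaumont, Sat-AM→Beaumont, Sat-PM→Cho.
Total: 16 + 31 + 41 + 16 + 61 + 31 + 61 + 41 + 41 + 16 = €355.

€355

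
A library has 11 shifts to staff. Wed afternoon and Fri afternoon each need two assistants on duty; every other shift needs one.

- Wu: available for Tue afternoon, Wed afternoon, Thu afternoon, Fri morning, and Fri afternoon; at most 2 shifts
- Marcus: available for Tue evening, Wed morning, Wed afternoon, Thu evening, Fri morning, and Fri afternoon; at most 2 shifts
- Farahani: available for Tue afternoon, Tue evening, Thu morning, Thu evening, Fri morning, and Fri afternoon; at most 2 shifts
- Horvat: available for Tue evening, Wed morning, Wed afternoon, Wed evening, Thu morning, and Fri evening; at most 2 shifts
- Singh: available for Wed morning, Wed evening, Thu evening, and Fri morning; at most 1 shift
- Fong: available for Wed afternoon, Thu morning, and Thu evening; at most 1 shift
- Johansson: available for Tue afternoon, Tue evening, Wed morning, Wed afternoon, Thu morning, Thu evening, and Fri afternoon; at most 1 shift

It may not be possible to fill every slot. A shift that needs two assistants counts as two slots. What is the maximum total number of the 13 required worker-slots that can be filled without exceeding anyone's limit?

Total capacity across all assistants is 2+2+2+2+1+1+1 = 11, and 13 slots are needed, so at most 11 can be filled.
An assignment achieving 11: Tue afternoon→Wu, Tue evening→Marcus, Wed morning→Marcus, Wed afternoon→Fong, Wed evening→Horvat, Thu morning→Farahani, Thu afternoon→Wu, Thu evening→Singh, Fri morning→Farahani, Fri afternoon→Johansson, Fri evening→Horvat.
Loads: Wu 2/2, Marcus 2/2, Farahani 2/2, Horvat 2/2, Singh 1/1, Fong 1/1, Johansson 1/1.

11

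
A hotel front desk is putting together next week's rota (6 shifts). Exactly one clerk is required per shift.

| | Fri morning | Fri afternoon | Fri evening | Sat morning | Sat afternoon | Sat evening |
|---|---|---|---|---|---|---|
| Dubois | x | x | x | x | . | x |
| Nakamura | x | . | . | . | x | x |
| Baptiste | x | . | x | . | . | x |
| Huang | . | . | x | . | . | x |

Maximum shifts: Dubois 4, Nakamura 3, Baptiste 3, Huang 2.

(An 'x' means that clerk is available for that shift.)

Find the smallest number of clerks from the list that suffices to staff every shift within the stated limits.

6 slots to fill and no one can take more than 4, so at least ⌈6/4⌉ = 2 clerks are needed.
Dubois and Nakamura alone can cover everything: Fri morning→Dubois, Fri afternoon→Dubois, Fri evening→Dubois, Sat morning→Dubois, Sat afternoon→Nakamura, Sat evening→Nakamura.

2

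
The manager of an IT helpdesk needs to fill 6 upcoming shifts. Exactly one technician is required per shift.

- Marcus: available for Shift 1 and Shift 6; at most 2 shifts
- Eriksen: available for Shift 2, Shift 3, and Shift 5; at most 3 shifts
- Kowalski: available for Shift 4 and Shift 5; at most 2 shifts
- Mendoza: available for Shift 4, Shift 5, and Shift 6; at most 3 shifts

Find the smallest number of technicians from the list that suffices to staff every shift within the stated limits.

6 slots to fill and no one can take more than 3, so at least ⌈6/3⌉ = 2 technicians are needed.
Shifts {Shift 1, Shift 2, Shift 4} need 3 slots, but among the technicians available for them (Marcus, Eriksen, Kowalski, and Mendoza) any 2 together supply at most 2. So 2 technicians are not enough.
Marcus, Eriksen, and Kowalski alone can cover everything: Shift 1→Marcus, Shift 2→Eriksen, Shift 3→Eriksen, Shift 4→Kowalski, Shift 5→Eriksen, Shift 6→Marcus.

3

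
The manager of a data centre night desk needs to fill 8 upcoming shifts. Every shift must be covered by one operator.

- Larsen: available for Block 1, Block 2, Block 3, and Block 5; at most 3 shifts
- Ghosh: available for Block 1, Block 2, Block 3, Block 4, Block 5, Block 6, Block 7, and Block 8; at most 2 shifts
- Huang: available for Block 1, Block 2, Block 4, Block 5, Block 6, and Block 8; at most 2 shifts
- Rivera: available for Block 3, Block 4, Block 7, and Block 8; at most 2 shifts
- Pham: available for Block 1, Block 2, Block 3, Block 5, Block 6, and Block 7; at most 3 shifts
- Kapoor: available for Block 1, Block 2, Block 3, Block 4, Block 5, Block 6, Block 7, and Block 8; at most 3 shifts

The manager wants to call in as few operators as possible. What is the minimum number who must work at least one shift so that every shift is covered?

3

8 slots to fill and no one can take more than 3, so at least ⌈8/3⌉ = 3 operators are needed.
Larsen, Ghosh, and Pham alone can cover everything: Block 1→Larsen, Block 2→Larsen, Block 3→Larsen, Block 4→Ghosh, Block 5→Pham, Block 6→Pham, Block 7→Pham, Block 8→Ghosh.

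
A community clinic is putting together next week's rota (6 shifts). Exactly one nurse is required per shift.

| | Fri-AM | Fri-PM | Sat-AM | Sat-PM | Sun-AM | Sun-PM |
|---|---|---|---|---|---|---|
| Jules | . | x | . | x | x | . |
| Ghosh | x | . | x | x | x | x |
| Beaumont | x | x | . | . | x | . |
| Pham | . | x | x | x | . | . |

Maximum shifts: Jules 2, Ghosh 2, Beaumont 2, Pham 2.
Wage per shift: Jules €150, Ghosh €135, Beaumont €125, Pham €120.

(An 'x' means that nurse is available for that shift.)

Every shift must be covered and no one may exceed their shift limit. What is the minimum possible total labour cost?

Sun-PM can only be covered by Ghosh, so that assignment is forced.
Picking the cheapest available nurse for each shift independently would cost €745, but that ignores the shift limits.
An optimal schedule: Fri-AM→Beaumont, Fri-PM→Pham, Sat-AM→Pham, Sat-PM→Ghosh, Sun-AM→Beaumont, Sun-PM→Ghosh.
Total: 125 + 120 + 120 + 135 + 125 + 135 = €760.

€760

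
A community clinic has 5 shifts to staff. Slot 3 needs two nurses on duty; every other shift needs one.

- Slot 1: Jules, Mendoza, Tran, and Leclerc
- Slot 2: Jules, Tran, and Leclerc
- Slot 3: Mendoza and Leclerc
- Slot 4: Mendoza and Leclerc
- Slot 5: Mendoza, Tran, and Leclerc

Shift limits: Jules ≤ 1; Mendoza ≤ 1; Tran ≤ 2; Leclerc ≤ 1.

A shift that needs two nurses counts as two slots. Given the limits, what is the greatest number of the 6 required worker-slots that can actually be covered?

Total capacity across all nurses is 1+1+2+1 = 5, and 6 slots are needed, so at most 5 can be filled.
An assignment achieving 5: Slot 1→Tran, Slot 2→Jules, Slot 3→Mendoza+Leclerc, Slot 5→Tran.
Loads: Jules 1/1, Mendoza 1/1, Tran 2/2, Leclerc 1/1.

5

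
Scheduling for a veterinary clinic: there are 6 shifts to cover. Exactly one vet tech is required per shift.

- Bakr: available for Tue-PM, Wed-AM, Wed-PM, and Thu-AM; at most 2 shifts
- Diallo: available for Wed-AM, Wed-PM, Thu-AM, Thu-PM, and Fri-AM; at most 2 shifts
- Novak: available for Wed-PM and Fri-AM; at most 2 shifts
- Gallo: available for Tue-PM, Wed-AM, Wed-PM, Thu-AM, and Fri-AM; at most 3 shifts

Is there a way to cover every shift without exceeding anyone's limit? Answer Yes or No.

Thu-PM can only be covered by Diallo, so that assignment is forced.
One valid schedule: Tue-PM→Bakr, Wed-AM→Bakr, Wed-PM→Novak, Thu-AM→Diallo, Thu-PM→Diallo, Fri-AM→Novak.
Loads: Bakr 2/2, Diallo 2/2, Novak 2/2, Gallo 0/3 — all within limits.

Yes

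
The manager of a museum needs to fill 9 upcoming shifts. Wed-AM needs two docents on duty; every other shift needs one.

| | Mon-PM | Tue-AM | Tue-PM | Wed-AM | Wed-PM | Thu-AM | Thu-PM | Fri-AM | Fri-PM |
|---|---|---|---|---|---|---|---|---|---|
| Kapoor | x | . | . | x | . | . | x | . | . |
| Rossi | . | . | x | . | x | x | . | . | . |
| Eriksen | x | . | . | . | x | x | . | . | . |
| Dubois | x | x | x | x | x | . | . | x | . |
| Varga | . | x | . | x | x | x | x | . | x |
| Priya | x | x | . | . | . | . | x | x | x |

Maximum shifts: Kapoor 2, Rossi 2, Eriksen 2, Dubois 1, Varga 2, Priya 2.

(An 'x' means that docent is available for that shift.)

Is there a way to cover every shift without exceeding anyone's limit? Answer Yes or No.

Yes

One valid schedule: Mon-PM→Eriksen, Tue-AM→Priya, Tue-PM→Rossi, Wed-AM→Kapoor+Varga, Wed-PM→Eriksen, Thu-AM→Rossi, Thu-PM→Kapoor, Fri-AM→Dubois, Fri-PM→Varga.
Loads: Kapoor 2/2, Rossi 2/2, Eriksen 2/2, Dubois 1/1, Varga 2/2, Priya 1/2 — all within limits.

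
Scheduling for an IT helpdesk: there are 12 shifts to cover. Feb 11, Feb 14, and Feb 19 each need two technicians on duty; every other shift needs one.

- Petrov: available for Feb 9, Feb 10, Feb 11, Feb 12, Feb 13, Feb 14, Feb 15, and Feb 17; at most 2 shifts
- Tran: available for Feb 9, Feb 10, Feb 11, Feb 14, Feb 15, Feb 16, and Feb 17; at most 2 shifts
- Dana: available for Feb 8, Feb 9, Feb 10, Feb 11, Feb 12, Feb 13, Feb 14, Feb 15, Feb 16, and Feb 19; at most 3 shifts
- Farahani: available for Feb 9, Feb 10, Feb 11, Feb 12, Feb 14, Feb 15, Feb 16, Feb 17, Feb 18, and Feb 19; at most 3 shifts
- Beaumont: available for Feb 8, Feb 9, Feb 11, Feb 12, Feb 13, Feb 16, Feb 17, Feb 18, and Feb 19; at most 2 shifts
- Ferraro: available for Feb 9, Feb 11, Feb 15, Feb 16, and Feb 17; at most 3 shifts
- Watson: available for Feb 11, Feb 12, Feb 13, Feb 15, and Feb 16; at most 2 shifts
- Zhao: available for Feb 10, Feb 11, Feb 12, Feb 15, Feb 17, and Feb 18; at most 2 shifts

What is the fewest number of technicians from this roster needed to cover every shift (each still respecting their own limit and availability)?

6

15 slots to fill and no one can take more than 3, so at least ⌈15/3⌉ = 5 technicians are needed.
Any 5 technicians together have capacity at most 3+3+3+2+2 = 13 < 15 slots, so 5 can never suffice.
Petrov, Tran, Dana, Farahani, Beaumont, and Ferraro alone can cover everything: Feb 8→Dana, Feb 9→Ferraro, Feb 10→Petrov, Feb 11→Beaumont+Ferraro, Feb 12→Dana, Feb 13→Petrov, Feb 14→Tran+Farahani, Feb 15→Tran, Feb 16→Beaumont, Feb 17→Ferraro, Feb 18→Farahani, Feb 19→Dana+Farahani.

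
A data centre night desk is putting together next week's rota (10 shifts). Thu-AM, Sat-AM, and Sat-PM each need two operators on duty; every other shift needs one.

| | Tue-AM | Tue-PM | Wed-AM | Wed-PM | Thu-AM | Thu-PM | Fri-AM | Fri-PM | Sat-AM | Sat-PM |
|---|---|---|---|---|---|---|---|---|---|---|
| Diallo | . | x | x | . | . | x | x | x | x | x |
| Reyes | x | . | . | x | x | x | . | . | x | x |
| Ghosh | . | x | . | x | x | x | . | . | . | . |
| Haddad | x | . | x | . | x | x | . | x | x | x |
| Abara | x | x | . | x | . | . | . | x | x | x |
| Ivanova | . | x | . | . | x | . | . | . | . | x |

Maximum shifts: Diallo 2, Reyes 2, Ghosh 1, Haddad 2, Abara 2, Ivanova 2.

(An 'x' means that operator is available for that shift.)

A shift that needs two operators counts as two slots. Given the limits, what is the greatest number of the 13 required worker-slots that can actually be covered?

11

Total capacity across all operators is 2+2+1+2+2+2 = 11, and 13 slots are needed, so at most 11 can be filled.
An assignment achieving 11: Tue-AM→Reyes, Tue-PM→Ghosh, Wed-AM→Diallo, Wed-PM→Reyes, Thu-AM→Haddad+Ivanova, Fri-AM→Diallo, Fri-PM→Haddad, Sat-AM→Abara, Sat-PM→Abara+Ivanova.
Loads: Diallo 2/2, Reyes 2/2, Ghosh 1/1, Haddad 2/2, Abara 2/2, Ivanova 2/2.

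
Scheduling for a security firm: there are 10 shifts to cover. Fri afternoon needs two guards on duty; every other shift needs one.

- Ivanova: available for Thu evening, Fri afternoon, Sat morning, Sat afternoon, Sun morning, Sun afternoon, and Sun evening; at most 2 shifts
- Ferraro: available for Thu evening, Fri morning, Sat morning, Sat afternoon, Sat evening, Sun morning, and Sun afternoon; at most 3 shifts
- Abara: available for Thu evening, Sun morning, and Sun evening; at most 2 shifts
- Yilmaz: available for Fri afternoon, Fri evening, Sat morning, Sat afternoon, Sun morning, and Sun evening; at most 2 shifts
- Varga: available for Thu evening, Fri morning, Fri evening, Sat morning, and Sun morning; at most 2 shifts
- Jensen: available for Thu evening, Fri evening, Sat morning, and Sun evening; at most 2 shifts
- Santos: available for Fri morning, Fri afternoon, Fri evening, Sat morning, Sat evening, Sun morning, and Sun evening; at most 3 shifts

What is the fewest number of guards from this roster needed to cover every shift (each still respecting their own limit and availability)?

11 slots to fill and no one can take more than 3, so at least ⌈11/3⌉ = 4 guards are needed.
Any 4 guards together have capacity at most 3+3+2+2 = 10 < 11 slots, so 4 can never suffice.
Ivanova, Ferraro, Abara, Yilmaz, and Varga alone can cover everything: Thu evening→Abara, Fri morning→Ferraro, Fri afternoon→Ivanova+Yilmaz, Fri evening→Yilmaz, Sat morning→Varga, Sat afternoon→Ferraro, Sat evening→Ferraro, Sun morning→Varga, Sun afternoon→Ivanova, Sun evening→Abara.

5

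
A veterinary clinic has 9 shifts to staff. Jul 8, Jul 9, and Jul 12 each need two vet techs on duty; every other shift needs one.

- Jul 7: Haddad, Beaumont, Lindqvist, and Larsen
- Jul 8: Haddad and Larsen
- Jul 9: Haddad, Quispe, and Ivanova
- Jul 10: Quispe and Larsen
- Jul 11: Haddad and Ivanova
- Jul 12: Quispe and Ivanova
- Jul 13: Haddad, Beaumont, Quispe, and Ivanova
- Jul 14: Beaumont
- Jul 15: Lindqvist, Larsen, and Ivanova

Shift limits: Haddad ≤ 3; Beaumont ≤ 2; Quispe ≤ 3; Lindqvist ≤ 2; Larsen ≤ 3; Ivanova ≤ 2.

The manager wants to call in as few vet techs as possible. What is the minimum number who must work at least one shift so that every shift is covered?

5

12 slots to fill and no one can take more than 3, so at least ⌈12/3⌉ = 4 vet techs are needed.
Any 4 vet techs together have capacity at most 3+3+3+2 = 11 < 12 slots, so 4 can never suffice.
Haddad, Beaumont, Quispe, Larsen, and Ivanova alone can cover everything: Jul 7→Haddad, Jul 8→Haddad+Larsen, Jul 9→Quispe+Ivanova, Jul 10→Quispe, Jul 11→Haddad, Jul 12→Quispe+Ivanova, Jul 13→Beaumont, Jul 14→Beaumont, Jul 15→Larsen.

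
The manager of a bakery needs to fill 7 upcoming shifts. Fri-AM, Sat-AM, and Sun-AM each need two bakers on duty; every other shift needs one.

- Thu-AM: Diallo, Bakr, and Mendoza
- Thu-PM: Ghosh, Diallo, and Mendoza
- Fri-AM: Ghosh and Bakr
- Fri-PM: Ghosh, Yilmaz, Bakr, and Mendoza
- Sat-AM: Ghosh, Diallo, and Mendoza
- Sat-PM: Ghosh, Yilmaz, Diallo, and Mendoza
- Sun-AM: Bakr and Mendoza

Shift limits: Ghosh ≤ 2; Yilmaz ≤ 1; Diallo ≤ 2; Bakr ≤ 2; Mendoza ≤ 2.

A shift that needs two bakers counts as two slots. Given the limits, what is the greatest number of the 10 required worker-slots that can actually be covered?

9

Total capacity across all bakers is 2+1+2+2+2 = 9, and 10 slots are needed, so at most 9 can be filled.
An assignment achieving 9: Thu-AM→Diallo, Thu-PM→Ghosh, Fri-AM→Ghosh+Bakr, Fri-PM→Yilmaz, Sat-AM→Diallo+Mendoza, Sun-AM→Bakr+Mendoza.
Loads: Ghosh 2/2, Yilmaz 1/1, Diallo 2/2, Bakr 2/2, Mendoza 2/2.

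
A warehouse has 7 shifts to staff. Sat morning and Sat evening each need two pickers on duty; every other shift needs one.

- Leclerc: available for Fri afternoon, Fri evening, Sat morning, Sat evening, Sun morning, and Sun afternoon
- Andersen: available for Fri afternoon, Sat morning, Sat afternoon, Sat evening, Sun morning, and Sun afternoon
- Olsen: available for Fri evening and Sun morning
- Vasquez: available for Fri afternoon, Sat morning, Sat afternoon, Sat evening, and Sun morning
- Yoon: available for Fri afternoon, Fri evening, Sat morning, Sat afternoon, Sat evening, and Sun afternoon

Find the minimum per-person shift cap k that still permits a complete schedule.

2

With 5 pickers and 9 worker-slots to fill, someone must work at least ⌈9/5⌉ = 2 shifts, so k ≥ 2.
k = 2 works: Fri afternoon→Andersen, Fri evening→Leclerc, Sat morning→Vasquez+Yoon, Sat afternoon→Andersen, Sat evening→Vasquez+Yoon, Sun morning→Olsen, Sun afternoon→Leclerc.
Loads: Leclerc 2, Andersen 2, Olsen 1, Vasquez 2, Yoon 2 — all ≤ 2.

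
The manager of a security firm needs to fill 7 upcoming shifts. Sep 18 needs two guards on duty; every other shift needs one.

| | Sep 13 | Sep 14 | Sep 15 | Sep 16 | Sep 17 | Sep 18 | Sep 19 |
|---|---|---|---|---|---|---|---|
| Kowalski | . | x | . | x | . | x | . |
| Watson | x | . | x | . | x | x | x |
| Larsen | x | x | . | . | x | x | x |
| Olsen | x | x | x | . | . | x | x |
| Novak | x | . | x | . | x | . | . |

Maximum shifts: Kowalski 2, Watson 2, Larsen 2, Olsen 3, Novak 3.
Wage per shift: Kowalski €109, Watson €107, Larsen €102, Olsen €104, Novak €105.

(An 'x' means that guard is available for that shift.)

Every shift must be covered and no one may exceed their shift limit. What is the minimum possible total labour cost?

€835

Sep 16 can only be covered by Kowalski, so that assignment is forced.
Picking the cheapest available guard for each shift independently would cost €827, but that ignores the shift limits.
An optimal schedule: Sep 13→Novak, Sep 14→Larsen, Sep 15→Olsen, Sep 16→Kowalski, Sep 17→Novak, Sep 18→Larsen+Olsen, Sep 19→Olsen.
Total: 105 + 102 + 104 + 109 + 105 + 102 + 104 + 104 = €835.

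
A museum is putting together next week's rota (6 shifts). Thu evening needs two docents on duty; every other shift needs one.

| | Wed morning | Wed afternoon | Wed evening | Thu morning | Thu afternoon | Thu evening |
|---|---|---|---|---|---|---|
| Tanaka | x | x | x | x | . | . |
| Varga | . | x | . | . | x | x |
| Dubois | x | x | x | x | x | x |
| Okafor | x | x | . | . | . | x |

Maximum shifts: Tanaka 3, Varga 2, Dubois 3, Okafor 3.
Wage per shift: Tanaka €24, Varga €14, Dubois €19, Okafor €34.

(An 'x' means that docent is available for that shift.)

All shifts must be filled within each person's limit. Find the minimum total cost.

€133

Picking the cheapest available docent for each shift independently would cost €118, but that ignores the shift limits.
An optimal schedule: Wed morning→Tanaka, Wed afternoon→Tanaka, Wed evening→Dubois, Thu morning→Dubois, Thu afternoon→Varga, Thu evening→Varga+Dubois.
Total: 24 + 24 + 19 + 19 + 14 + 14 + 19 = €133.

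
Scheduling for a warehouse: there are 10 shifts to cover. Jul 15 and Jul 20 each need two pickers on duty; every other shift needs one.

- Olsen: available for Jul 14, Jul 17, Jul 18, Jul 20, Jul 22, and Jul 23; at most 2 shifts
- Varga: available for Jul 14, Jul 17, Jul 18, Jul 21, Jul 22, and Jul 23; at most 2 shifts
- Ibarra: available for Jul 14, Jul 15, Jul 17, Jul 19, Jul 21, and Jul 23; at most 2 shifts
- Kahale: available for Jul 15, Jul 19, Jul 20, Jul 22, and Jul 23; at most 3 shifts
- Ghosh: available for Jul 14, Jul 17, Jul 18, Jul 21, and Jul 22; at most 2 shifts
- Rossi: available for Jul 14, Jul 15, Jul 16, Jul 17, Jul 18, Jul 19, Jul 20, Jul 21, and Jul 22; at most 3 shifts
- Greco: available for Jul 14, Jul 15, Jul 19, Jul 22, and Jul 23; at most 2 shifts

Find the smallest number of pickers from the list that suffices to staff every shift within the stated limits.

12 slots to fill and no one can take more than 3, so at least ⌈12/3⌉ = 4 pickers are needed.
Any 4 pickers together have capacity at most 3+3+2+2 = 10 < 12 slots, so 4 can never suffice.
Olsen, Varga, Ibarra, Kahale, and Rossi alone can cover everything: Jul 14→Varga, Jul 15→Ibarra+Kahale, Jul 16→Rossi, Jul 17→Rossi, Jul 18→Olsen, Jul 19→Ibarra, Jul 20→Olsen+Kahale, Jul 21→Varga, Jul 22→Rossi, Jul 23→Kahale.

5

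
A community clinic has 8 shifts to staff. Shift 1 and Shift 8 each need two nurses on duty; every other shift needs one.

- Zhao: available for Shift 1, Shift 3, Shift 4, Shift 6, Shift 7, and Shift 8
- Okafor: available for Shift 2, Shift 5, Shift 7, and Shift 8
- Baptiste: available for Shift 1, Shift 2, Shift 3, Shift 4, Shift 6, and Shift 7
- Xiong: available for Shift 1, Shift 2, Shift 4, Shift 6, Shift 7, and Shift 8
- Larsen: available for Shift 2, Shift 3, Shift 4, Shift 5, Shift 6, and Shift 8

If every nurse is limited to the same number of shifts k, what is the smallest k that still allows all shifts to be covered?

2

With 5 nurses and 10 worker-slots to fill, someone must work at least ⌈10/5⌉ = 2 shifts, so k ≥ 2.
k = 2 works: Shift 1→Zhao+Baptiste, Shift 2→Okafor, Shift 3→Zhao, Shift 4→Baptiste, Shift 5→Okafor, Shift 6→Larsen, Shift 7→Xiong, Shift 8→Xiong+Larsen.
Loads: Zhao 2, Okafor 2, Baptiste 2, Xiong 2, Larsen 2 — all ≤ 2.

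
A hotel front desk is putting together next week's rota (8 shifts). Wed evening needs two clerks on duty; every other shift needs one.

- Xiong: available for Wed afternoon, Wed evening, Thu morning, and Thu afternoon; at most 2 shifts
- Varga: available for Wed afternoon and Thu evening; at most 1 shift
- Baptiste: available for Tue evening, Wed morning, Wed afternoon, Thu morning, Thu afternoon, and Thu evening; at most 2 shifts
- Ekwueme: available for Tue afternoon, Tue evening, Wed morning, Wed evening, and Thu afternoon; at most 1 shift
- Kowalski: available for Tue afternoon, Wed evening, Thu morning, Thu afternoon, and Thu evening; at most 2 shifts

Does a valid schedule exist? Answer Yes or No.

Total capacity is 2+1+2+1+2 = 8 but 9 worker-slots are needed — infeasible.

No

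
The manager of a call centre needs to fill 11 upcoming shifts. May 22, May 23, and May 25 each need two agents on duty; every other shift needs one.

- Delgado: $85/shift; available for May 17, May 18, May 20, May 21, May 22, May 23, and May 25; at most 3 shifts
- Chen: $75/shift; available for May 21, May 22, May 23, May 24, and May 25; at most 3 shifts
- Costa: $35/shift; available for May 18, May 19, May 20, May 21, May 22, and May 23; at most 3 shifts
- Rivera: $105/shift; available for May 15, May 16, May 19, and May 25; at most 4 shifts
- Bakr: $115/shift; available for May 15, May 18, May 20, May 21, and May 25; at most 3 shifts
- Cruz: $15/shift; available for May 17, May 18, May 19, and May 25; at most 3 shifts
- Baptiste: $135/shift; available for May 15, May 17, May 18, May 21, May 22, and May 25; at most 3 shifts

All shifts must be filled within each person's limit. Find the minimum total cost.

$840

May 16 can only be covered by Rivera, so that assignment is forced.
May 24 can only be covered by Chen, so that assignment is forced.
Picking the cheapest available agent for each shift independently would cost $710, but that ignores the shift limits.
An optimal schedule: May 15→Rivera, May 16→Rivera, May 17→Cruz, May 18→Cruz, May 19→Cruz, May 20→Costa, May 21→Delgado, May 22→Costa+Delgado, May 23→Costa+Chen, May 24→Chen, May 25→Chen+Delgado.
Total: 105 + 105 + 15 + 15 + 15 + 35 + 85 + 35 + 85 + 35 + 75 + 75 + 75 + 85 = $840.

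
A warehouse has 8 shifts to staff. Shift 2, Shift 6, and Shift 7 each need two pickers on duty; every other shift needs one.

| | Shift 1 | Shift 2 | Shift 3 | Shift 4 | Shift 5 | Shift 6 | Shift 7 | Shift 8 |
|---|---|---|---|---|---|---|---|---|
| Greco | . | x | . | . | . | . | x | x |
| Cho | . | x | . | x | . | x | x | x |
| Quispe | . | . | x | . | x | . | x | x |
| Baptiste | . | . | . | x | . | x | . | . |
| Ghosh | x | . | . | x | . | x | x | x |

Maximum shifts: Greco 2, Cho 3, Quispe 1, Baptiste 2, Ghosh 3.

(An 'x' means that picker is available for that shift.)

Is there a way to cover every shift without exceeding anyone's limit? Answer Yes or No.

Total capacity is 11 and 11 slots are needed, so capacity alone doesn't rule it out.
Shifts {Shift 3, Shift 5} need 2 worker-slots in total, but the pickers available for any of those shifts (Quispe) can supply at most 1 among them. So no valid schedule exists.

No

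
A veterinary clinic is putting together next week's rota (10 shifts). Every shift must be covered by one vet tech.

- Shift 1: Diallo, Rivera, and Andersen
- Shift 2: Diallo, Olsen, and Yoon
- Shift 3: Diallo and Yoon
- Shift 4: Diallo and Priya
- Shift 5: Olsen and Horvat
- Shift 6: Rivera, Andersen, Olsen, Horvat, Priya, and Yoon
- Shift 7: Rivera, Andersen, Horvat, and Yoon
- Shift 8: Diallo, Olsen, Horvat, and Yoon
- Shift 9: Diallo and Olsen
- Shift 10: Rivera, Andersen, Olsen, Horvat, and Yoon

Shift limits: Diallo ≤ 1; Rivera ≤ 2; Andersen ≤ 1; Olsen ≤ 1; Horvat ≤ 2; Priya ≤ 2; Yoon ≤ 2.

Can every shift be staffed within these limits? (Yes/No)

Yes

One valid schedule: Shift 1→Rivera, Shift 2→Yoon, Shift 3→Diallo, Shift 4→Priya, Shift 5→Horvat, Shift 6→Priya, Shift 7→Rivera, Shift 8→Horvat, Shift 9→Olsen, Shift 10→Andersen.
Loads: Diallo 1/1, Rivera 2/2, Andersen 1/1, Olsen 1/1, Horvat 2/2, Priya 2/2, Yoon 1/2 — all within limits.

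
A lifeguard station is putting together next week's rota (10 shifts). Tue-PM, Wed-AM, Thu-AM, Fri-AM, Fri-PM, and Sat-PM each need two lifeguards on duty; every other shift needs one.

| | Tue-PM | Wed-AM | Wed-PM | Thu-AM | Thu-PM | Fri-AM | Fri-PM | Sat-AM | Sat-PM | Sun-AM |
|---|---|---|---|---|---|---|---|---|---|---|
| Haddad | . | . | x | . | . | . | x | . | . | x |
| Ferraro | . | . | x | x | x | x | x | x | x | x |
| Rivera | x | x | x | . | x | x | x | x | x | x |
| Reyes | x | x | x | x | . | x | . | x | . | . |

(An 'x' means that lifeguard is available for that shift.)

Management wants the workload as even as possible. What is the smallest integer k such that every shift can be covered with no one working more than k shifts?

5

With 4 lifeguards and 16 worker-slots to fill, someone must work at least ⌈16/4⌉ = 4 shifts, so k ≥ 4.
k = 4 is infeasible (exhaustive check).
k = 5 works: Tue-PM→Rivera+Reyes, Wed-AM→Rivera+Reyes, Wed-PM→Haddad, Thu-AM→Ferraro+Reyes, Thu-PM→Ferraro, Fri-AM→Ferraro+Rivera, Fri-PM→Haddad+Ferraro, Sat-AM→Rivera, Sat-PM→Ferraro+Rivera, Sun-AM→Haddad.
Loads: Haddad 3, Ferraro 5, Rivera 5, Reyes 3 — all ≤ 5.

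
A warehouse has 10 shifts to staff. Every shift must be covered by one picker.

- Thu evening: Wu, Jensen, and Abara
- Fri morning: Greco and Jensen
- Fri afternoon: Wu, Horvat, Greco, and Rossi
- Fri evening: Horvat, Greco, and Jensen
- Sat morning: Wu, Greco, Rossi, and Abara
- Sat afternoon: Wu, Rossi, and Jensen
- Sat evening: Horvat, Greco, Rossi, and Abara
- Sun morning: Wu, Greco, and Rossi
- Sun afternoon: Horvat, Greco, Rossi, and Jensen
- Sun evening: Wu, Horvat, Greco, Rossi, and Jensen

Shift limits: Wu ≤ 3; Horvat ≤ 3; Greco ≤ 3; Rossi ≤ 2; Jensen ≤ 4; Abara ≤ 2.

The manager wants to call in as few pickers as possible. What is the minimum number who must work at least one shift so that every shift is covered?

10 slots to fill and no one can take more than 4, so at least ⌈10/4⌉ = 3 pickers are needed.
Wu, Horvat, and Jensen alone can cover everything: Thu evening→Wu, Fri morning→Jensen, Fri afternoon→Horvat, Fri evening→Horvat, Sat morning→Wu, Sat afternoon→Jensen, Sat evening→Horvat, Sun morning→Wu, Sun afternoon→Jensen, Sun evening→Jensen.

3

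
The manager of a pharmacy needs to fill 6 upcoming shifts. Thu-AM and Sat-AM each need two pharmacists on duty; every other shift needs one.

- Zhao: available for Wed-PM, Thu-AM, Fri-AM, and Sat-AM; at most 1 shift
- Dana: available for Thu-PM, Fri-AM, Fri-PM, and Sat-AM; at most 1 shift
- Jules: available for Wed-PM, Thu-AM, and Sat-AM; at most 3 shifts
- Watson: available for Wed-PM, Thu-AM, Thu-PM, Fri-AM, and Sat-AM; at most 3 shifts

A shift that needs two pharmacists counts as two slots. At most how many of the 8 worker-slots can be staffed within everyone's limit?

8

Total capacity across all pharmacists is 1+1+3+3 = 8, and 8 slots are needed, so at most 8 can be filled.
An assignment achieving 8: Wed-PM→Jules, Thu-AM→Zhao+Jules, Thu-PM→Watson, Fri-AM→Watson, Fri-PM→Dana, Sat-AM→Jules+Watson.
Loads: Zhao 1/1, Dana 1/1, Jules 3/3, Watson 3/3.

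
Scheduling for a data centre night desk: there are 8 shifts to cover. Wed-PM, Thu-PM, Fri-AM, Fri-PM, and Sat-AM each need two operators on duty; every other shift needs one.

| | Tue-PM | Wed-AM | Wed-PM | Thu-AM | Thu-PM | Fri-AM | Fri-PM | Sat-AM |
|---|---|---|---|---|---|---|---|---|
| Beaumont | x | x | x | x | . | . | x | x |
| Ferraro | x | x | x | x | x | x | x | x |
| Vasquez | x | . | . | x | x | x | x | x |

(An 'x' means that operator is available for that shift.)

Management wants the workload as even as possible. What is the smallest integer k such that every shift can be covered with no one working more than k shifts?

5

With 3 operators and 13 worker-slots to fill, someone must work at least ⌈13/3⌉ = 5 shifts, so k ≥ 5.
k = 5 works: Tue-PM→Beaumont, Wed-AM→Beaumont, Wed-PM→Beaumont+Ferraro, Thu-AM→Beaumont, Thu-PM→Ferraro+Vasquez, Fri-AM→Ferraro+Vasquez, Fri-PM→Beaumont+Ferraro, Sat-AM→Ferraro+Vasquez.
Loads: Beaumont 5, Ferraro 5, Vasquez 3 — all ≤ 5.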